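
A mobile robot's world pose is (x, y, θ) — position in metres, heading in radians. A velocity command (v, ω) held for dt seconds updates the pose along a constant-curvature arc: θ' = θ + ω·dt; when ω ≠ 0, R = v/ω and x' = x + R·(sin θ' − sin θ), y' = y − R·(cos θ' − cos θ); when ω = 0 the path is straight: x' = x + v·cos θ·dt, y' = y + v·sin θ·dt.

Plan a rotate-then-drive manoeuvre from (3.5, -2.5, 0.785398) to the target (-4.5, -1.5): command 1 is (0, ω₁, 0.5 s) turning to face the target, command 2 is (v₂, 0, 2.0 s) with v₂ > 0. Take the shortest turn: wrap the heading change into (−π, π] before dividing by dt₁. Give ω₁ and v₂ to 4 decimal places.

ω₁ = 4.4637, v₂ = 4.0311

heading to target = atan2(-1.5−-2.5, -4.5−3.5) = 3.0172
Δθ = wrap(3.0172 − 0.7854) = 2.2318; ω₁ = Δθ/dt₁ = 4.4637
distance = √((-4.5−3.5)² + (-1.5−-2.5)²) = 8.0623; v₂ = distance/dt₂ = 4.0311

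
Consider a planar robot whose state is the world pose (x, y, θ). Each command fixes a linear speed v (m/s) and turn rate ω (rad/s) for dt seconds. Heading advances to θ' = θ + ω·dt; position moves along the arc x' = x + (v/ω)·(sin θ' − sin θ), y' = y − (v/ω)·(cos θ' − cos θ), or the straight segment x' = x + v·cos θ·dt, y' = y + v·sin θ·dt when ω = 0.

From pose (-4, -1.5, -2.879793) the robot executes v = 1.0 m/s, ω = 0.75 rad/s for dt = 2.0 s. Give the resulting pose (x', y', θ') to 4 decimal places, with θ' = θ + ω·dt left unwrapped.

(-4.9640, -3.0410, -1.3798)

θ' = -2.8798 + 0.75·2.0 = -1.3798
R = v/ω = 1.0/0.75 = 1.3333
x' = -4 + 1.3333·(sin -1.3798 − sin -2.8798) = -4.9640
y' = -1.5 − 1.3333·(cos -1.3798 − cos -2.8798) = -3.0410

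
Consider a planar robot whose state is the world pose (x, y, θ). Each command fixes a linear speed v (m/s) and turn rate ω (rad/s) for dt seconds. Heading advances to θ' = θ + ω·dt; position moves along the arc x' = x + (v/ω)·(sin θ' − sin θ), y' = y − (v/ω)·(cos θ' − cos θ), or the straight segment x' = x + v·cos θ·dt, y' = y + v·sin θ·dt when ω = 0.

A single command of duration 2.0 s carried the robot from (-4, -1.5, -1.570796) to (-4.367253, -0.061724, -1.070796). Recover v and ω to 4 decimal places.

v = -0.7500, ω = 0.2500

Δθ = -1.070796 − -1.570796 = 0.500000
ω = Δθ/dt = 0.500000/2.0 = 0.2500
R = −Δy/(cos θ' − cos θ) = -3.0000
v = R·ω = -3.0000·0.2500 = -0.7500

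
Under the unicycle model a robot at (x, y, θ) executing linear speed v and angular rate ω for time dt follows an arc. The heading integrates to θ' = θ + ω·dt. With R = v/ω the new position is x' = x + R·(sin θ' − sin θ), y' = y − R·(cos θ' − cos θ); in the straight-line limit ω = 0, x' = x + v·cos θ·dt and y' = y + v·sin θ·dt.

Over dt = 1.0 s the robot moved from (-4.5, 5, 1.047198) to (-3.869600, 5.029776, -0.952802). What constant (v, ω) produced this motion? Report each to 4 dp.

v = 0.7500, ω = -2.0000

Δθ = -0.952802 − 1.047198 = -2.000000
ω = Δθ/dt = -2.000000/1.0 = -2.0000
R = Δx/(sin θ' − sin θ) = -0.3750
v = R·ω = -0.3750·-2.0000 = 0.7500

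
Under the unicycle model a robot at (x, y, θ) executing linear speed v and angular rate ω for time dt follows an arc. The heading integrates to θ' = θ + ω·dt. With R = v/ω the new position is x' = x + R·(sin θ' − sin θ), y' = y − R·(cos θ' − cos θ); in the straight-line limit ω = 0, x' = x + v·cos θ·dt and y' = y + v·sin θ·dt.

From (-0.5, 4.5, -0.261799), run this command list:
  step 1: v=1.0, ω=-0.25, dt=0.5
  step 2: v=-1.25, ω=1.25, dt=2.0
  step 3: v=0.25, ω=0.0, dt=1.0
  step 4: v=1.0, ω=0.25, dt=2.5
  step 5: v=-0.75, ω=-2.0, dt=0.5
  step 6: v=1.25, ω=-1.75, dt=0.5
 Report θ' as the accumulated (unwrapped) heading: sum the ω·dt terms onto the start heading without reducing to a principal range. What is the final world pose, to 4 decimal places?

(-2.8608, 5.0276, 0.8632)

step 1: θ'=-0.3868 (R=-4.0000) → pose (-0.0264, 4.3408, -0.3868)
step 2: θ'=2.1132 (R=-1.0000) → pose (-1.2601, 2.8985, 2.1132)
step 3: θ'=2.1132 (straight) → pose (-1.3891, 3.1126, 2.1132)
step 4: θ'=2.7382 (R=4.0000) → pose (-3.2448, 4.7267, 2.7382)
step 5: θ'=1.7382 (R=0.3750) → pose (-3.0223, 4.4443, 1.7382)
step 6: θ'=0.8632 (R=-0.7143) → pose (-2.8608, 5.0276, 0.8632)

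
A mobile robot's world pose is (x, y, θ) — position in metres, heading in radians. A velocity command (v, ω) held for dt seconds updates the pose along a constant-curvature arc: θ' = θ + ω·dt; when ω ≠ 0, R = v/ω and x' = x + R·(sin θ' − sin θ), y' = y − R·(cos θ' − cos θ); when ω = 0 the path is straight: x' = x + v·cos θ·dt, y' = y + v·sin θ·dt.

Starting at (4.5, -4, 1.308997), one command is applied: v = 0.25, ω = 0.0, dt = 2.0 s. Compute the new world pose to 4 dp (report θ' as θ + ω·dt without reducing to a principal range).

(4.6294, -3.5170, 1.3090)

θ' = 1.3090 + 0.0·2.0 = 1.3090
ω = 0 → straight: x' = 4.5 + 0.25·cos(1.3090)·2.0 = 4.6294
y' = -4 + 0.25·sin(1.3090)·2.0 = -3.5170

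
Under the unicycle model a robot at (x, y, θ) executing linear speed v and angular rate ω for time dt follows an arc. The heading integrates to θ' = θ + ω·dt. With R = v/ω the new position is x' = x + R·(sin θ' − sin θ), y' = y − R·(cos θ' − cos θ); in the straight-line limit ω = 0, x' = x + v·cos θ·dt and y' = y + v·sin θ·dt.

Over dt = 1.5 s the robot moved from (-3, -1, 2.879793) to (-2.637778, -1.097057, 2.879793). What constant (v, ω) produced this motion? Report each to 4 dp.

v = -0.2500, ω = 0.0000

Δθ = 2.879793 − 2.879793 = 0.000000
ω = Δθ/dt = 0.000000/1.5 = 0.0000
ω = 0 → v = (Δx·cos θ + Δy·sin θ)/dt = -0.2500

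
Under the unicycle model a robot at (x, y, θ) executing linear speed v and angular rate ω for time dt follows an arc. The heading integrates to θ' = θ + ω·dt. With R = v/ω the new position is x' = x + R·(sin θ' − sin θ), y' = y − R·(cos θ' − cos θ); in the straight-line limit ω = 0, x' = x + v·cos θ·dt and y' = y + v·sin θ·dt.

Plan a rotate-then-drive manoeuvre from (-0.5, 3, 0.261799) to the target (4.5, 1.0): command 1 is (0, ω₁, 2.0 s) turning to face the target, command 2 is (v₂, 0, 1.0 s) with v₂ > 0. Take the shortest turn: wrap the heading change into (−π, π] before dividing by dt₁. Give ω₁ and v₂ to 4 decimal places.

heading to target = atan2(1−3, 4.5−-0.5) = -0.3805
Δθ = wrap(-0.3805 − 0.2618) = -0.6423; ω₁ = Δθ/dt₁ = -0.3212
distance = √((4.5−-0.5)² + (1−3)²) = 5.3852; v₂ = distance/dt₂ = 5.3852

ω₁ = -0.3212, v₂ = 5.3852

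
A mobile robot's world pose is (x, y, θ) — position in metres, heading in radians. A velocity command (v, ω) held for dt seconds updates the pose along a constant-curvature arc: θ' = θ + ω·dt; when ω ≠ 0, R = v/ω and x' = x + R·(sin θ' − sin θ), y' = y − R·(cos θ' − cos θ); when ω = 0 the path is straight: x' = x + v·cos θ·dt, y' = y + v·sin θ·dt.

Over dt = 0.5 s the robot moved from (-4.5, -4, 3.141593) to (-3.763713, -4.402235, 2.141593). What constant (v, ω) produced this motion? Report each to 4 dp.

Δθ = 2.141593 − 3.141593 = -1.000000
ω = Δθ/dt = -1.000000/0.5 = -2.0000
R = Δx/(sin θ' − sin θ) = 0.8750
v = R·ω = 0.8750·-2.0000 = -1.7500

v = -1.7500, ω = -2.0000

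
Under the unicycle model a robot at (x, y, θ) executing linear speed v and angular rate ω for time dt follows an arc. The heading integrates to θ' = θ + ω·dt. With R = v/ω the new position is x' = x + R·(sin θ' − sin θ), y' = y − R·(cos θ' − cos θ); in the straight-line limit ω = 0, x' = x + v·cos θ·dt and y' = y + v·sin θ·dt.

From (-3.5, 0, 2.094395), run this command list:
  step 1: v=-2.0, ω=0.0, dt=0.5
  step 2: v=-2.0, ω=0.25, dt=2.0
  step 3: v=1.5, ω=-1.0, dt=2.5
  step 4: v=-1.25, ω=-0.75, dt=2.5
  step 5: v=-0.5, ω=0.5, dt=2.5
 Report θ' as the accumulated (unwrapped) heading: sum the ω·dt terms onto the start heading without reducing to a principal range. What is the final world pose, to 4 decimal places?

step 1: θ'=2.0944 (straight) → pose (-3.0000, -0.8660, 2.0944)
step 2: θ'=2.5944 (R=-8.0000) → pose (-0.2342, -3.6979, 2.5944)
step 3: θ'=0.0944 (R=-1.5000) → pose (0.4049, -0.9236, 0.0944)
step 4: θ'=-1.7806 (R=1.6667) → pose (-1.3823, 1.0828, -1.7806)
step 5: θ'=-0.5306 (R=-1.0000) → pose (-1.8543, 2.1535, -0.5306)

(-1.8543, 2.1535, -0.5306)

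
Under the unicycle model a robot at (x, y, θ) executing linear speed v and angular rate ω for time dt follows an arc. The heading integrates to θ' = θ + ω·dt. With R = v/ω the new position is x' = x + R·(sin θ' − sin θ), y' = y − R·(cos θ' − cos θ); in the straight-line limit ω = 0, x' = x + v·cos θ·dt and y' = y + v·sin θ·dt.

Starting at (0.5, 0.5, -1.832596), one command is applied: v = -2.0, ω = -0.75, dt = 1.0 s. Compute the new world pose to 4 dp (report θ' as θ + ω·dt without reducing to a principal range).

θ' = -1.8326 + -0.75·1.0 = -2.5826
R = v/ω = -2.0/-0.75 = 2.6667
x' = 0.5 + 2.6667·(sin -2.5826 − sin -1.8326) = 1.6616
y' = 0.5 − 2.6667·(cos -2.5826 − cos -1.8326) = 2.0706

(1.6616, 2.0706, -2.5826)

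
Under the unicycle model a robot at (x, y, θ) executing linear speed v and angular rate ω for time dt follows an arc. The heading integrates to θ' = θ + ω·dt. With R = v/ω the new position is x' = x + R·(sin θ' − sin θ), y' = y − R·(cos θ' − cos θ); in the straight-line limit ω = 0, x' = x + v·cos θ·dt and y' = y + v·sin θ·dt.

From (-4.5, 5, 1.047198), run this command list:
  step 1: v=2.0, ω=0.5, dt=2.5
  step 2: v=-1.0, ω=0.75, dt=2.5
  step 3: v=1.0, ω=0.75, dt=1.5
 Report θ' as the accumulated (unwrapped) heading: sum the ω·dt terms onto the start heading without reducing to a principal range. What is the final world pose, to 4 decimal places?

(-2.8019, 8.4348, 5.2972)

step 1: θ'=2.2972 (R=4.0000) → pose (-4.9738, 9.6567, 2.2972)
step 2: θ'=4.1722 (R=-1.3333) → pose (-2.8336, 9.8566, 4.1722)
step 3: θ'=5.2972 (R=1.3333) → pose (-2.8019, 8.4348, 5.2972)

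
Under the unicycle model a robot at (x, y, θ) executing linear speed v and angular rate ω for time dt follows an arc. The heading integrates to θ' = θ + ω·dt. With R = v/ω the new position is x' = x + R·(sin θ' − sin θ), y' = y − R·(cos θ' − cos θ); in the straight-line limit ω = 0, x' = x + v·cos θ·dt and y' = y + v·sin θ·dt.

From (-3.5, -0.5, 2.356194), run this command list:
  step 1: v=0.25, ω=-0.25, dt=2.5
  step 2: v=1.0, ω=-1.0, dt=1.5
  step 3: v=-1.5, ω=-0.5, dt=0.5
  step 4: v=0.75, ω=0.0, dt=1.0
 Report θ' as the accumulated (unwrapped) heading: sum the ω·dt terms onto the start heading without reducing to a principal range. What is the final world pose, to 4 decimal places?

step 1: θ'=1.7312 (R=-1.0000) → pose (-3.7801, 0.0474, 1.7312)
step 2: θ'=0.2312 (R=-1.0000) → pose (-3.0220, 1.1805, 0.2312)
step 3: θ'=-0.0188 (R=3.0000) → pose (-3.7659, 1.1012, -0.0188)
step 4: θ'=-0.0188 (straight) → pose (-3.0160, 1.0871, -0.0188)

(-3.0160, 1.0871, -0.0188)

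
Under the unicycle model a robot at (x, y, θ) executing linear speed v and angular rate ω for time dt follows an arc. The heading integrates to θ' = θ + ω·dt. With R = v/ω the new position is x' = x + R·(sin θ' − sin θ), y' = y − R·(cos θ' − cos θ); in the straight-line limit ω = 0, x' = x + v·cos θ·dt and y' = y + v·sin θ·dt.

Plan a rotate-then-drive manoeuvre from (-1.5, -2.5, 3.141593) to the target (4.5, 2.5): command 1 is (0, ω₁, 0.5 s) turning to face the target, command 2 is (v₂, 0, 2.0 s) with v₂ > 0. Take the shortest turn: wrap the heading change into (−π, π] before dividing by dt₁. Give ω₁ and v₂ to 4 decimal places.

ω₁ = -4.8937, v₂ = 3.9051

heading to target = atan2(2.5−-2.5, 4.5−-1.5) = 0.6947
Δθ = wrap(0.6947 − 3.1416) = -2.4469; ω₁ = Δθ/dt₁ = -4.8937
distance = √((4.5−-1.5)² + (2.5−-2.5)²) = 7.8102; v₂ = distance/dt₂ = 3.9051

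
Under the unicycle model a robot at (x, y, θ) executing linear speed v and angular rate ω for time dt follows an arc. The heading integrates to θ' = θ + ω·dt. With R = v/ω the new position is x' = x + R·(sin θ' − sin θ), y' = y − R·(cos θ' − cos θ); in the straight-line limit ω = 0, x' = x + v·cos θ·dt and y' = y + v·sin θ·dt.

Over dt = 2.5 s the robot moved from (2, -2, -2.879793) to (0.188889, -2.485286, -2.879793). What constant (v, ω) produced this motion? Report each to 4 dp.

v = 0.7500, ω = 0.0000

Δθ = -2.879793 − -2.879793 = 0.000000
ω = Δθ/dt = 0.000000/2.5 = 0.0000
ω = 0 → v = (Δx·cos θ + Δy·sin θ)/dt = 0.7500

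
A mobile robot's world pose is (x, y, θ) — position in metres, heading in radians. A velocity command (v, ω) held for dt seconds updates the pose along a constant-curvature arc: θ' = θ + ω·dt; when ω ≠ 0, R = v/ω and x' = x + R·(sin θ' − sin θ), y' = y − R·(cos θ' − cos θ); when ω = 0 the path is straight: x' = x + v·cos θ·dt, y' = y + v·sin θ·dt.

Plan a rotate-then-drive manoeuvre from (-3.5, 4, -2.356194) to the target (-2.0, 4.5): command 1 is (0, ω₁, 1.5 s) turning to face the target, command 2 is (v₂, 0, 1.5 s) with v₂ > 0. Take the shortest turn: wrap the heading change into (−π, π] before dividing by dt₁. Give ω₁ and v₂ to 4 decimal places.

ω₁ = 1.7853, v₂ = 1.0541

heading to target = atan2(4.5−4, -2−-3.5) = 0.3218
Δθ = wrap(0.3218 − -2.3562) = 2.6779; ω₁ = Δθ/dt₁ = 1.7853
distance = √((-2−-3.5)² + (4.5−4)²) = 1.5811; v₂ = distance/dt₂ = 1.0541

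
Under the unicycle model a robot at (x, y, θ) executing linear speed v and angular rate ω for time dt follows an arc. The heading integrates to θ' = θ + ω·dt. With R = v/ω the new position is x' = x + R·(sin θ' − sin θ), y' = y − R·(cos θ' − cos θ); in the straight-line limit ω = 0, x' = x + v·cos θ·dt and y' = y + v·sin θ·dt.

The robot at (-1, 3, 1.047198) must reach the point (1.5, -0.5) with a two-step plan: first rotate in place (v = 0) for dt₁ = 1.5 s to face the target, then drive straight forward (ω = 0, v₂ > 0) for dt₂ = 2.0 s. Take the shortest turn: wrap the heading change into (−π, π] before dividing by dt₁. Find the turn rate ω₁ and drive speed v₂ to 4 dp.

ω₁ = -1.3318, v₂ = 2.1506

heading to target = atan2(-0.5−3, 1.5−-1) = -0.9505
Δθ = wrap(-0.9505 − 1.0472) = -1.9977; ω₁ = Δθ/dt₁ = -1.3318
distance = √((1.5−-1)² + (-0.5−3)²) = 4.3012; v₂ = distance/dt₂ = 2.1506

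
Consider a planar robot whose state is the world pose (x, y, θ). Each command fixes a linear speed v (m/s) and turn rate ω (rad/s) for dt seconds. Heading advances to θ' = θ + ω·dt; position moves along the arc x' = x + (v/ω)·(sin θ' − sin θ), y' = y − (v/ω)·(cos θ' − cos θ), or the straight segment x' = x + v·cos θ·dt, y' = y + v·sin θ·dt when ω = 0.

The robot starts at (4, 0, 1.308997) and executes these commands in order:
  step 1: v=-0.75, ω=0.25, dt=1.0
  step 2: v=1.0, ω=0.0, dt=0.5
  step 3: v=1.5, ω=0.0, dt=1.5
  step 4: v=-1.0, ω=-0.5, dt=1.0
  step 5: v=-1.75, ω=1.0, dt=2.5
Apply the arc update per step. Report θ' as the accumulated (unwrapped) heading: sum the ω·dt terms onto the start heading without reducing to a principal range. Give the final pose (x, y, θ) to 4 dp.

(5.9095, -1.4040, 3.5590)

step 1: θ'=1.5590 (R=-3.0000) → pose (3.8980, -0.7411, 1.5590)
step 2: θ'=1.5590 (straight) → pose (3.9039, -0.2411, 1.5590)
step 3: θ'=1.5590 (straight) → pose (3.9304, 2.0087, 1.5590)
step 4: θ'=1.0590 (R=2.0000) → pose (3.6743, 1.0529, 1.0590)
step 5: θ'=3.5590 (R=-1.7500) → pose (5.9095, -1.4040, 3.5590)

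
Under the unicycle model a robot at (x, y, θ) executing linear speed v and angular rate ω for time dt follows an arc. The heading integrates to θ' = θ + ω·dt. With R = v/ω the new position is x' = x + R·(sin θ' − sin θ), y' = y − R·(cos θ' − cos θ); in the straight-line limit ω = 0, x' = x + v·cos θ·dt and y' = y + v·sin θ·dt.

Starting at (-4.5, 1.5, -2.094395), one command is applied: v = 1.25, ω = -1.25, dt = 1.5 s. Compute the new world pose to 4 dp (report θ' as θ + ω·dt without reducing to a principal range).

θ' = -2.0944 + -1.25·1.5 = -3.9694
R = v/ω = 1.25/-1.25 = -1.0000
x' = -4.5 + -1.0000·(sin -3.9694 − sin -2.0944) = -6.1025
y' = 1.5 − -1.0000·(cos -3.9694 − cos -2.0944) = 1.3235

(-6.1025, 1.3235, -3.9694)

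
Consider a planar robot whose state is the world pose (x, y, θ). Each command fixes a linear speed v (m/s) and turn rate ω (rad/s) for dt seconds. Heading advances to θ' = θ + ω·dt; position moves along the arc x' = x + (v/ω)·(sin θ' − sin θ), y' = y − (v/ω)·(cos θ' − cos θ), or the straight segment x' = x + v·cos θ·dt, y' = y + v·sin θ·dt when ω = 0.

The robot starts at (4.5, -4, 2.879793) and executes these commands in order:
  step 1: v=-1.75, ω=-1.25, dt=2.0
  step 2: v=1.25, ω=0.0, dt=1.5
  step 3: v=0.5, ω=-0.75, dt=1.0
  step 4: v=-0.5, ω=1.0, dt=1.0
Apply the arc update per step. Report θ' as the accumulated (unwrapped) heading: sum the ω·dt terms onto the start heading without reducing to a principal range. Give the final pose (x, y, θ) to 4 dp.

step 1: θ'=0.3798 (R=1.4000) → pose (4.6567, -6.6525, 0.3798)
step 2: θ'=0.3798 (straight) → pose (6.3981, -5.9574, 0.3798)
step 3: θ'=-0.3702 (R=-0.6667) → pose (6.8864, -5.9551, -0.3702)
step 4: θ'=0.6298 (R=-0.5000) → pose (6.4110, -6.0171, 0.6298)

(6.4110, -6.0171, 0.6298)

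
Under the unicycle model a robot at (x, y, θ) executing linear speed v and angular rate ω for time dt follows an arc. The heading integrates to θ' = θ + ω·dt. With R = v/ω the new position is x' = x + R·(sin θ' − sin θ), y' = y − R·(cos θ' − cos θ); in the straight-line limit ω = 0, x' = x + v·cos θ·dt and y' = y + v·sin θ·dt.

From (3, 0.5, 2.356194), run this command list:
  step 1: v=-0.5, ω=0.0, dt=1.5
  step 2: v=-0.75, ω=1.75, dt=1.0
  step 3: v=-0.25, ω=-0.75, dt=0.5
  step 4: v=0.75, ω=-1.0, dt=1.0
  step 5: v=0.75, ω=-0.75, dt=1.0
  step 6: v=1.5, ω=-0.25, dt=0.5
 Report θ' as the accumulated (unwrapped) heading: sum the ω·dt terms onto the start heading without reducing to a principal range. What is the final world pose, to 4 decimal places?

step 1: θ'=2.3562 (straight) → pose (3.5303, -0.0303, 2.3562)
step 2: θ'=4.1062 (R=-0.4286) → pose (4.1856, 0.0285, 4.1062)
step 3: θ'=3.7312 (R=0.3333) → pose (4.2742, 0.1157, 3.7312)
step 4: θ'=2.7312 (R=-0.7500) → pose (3.5579, 0.0513, 2.7312)
step 5: θ'=1.9812 (R=-1.0000) → pose (3.0399, 0.5693, 1.9812)
step 6: θ'=1.8562 (R=-6.0000) → pose (2.7844, 1.2739, 1.8562)

(2.7844, 1.2739, 1.8562)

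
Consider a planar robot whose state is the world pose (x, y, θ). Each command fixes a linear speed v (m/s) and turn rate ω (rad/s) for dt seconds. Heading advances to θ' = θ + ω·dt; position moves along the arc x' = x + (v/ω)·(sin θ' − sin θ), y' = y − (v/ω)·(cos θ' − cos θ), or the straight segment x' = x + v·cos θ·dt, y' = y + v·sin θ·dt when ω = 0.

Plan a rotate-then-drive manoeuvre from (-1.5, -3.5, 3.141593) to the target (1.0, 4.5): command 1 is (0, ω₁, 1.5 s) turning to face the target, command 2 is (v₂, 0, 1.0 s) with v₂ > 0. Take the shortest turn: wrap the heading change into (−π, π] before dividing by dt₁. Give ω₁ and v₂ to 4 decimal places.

heading to target = atan2(4.5−-3.5, 1−-1.5) = 1.2679
Δθ = wrap(1.2679 − 3.1416) = -1.8737; ω₁ = Δθ/dt₁ = -1.2491
distance = √((1−-1.5)² + (4.5−-3.5)²) = 8.3815; v₂ = distance/dt₂ = 8.3815

ω₁ = -1.2491, v₂ = 8.3815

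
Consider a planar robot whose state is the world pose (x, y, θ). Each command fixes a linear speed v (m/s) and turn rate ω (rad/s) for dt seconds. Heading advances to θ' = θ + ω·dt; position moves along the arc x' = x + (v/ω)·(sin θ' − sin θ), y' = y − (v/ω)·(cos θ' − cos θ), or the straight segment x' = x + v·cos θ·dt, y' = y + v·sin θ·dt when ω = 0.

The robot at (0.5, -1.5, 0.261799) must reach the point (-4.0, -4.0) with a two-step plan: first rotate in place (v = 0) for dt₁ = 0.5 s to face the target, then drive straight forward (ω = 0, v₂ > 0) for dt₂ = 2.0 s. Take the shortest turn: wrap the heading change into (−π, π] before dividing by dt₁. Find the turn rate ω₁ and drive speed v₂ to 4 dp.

heading to target = atan2(-4−-1.5, -4−0.5) = -2.6345
Δθ = wrap(-2.6345 − 0.2618) = -2.8963; ω₁ = Δθ/dt₁ = -5.7926
distance = √((-4−0.5)² + (-4−-1.5)²) = 5.1478; v₂ = distance/dt₂ = 2.5739

ω₁ = -5.7926, v₂ = 2.5739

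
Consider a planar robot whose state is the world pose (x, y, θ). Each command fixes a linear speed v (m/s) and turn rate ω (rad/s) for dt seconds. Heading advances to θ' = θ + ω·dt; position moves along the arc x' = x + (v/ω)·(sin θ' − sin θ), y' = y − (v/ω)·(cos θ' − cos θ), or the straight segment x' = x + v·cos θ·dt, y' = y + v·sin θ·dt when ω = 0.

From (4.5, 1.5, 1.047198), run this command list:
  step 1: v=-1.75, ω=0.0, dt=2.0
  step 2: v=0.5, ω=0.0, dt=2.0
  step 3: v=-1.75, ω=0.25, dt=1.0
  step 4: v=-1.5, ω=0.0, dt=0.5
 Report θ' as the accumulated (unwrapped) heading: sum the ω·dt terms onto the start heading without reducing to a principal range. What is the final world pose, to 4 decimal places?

(2.3699, -2.9958, 1.2972)

step 1: θ'=1.0472 (straight) → pose (2.7500, -1.5311, 1.0472)
step 2: θ'=1.0472 (straight) → pose (3.2500, -0.6651, 1.0472)
step 3: θ'=1.2972 (R=-7.0000) → pose (2.5725, -2.2737, 1.2972)
step 4: θ'=1.2972 (straight) → pose (2.3699, -2.9958, 1.2972)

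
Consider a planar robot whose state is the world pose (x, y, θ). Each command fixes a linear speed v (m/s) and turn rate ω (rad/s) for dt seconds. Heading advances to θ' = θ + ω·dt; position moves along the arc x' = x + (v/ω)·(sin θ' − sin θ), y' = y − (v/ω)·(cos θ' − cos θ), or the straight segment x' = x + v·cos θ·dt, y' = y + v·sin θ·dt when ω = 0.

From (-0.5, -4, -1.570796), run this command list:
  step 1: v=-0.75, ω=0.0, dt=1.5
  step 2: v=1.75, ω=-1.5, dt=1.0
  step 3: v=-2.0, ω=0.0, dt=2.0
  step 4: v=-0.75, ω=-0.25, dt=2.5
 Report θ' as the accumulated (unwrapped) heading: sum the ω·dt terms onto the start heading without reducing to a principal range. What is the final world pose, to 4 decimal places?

(4.1969, -4.1973, -3.6958)

step 1: θ'=-1.5708 (straight) → pose (-0.5000, -2.8750, -1.5708)
step 2: θ'=-3.0708 (R=-1.1667) → pose (-1.5841, -4.0387, -3.0708)
step 3: θ'=-3.0708 (straight) → pose (2.4058, -3.7558, -3.0708)
step 4: θ'=-3.6958 (R=3.0000) → pose (4.1969, -4.1973, -3.6958)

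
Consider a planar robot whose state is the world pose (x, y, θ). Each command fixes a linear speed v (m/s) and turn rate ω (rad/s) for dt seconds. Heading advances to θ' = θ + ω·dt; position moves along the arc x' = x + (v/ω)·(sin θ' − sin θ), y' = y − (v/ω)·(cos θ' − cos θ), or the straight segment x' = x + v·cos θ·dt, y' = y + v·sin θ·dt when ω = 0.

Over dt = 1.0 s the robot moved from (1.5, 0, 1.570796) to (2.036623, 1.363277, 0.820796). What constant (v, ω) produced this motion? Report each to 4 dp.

v = 1.5000, ω = -0.7500

Δθ = 0.820796 − 1.570796 = -0.750000
ω = Δθ/dt = -0.750000/1.0 = -0.7500
R = −Δy/(cos θ' − cos θ) = -2.0000
v = R·ω = -2.0000·-0.7500 = 1.5000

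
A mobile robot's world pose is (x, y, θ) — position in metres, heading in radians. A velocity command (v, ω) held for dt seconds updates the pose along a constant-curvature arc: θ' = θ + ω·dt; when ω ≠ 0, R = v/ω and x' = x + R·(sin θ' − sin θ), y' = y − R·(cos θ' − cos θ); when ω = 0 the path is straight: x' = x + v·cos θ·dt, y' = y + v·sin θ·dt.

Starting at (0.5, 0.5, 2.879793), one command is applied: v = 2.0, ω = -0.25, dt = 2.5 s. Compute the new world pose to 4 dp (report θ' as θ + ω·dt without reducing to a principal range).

(-3.6299, 3.1722, 2.2548)

θ' = 2.8798 + -0.25·2.5 = 2.2548
R = v/ω = 2.0/-0.25 = -8.0000
x' = 0.5 + -8.0000·(sin 2.2548 − sin 2.8798) = -3.6299
y' = 0.5 − -8.0000·(cos 2.2548 − cos 2.8798) = 3.1722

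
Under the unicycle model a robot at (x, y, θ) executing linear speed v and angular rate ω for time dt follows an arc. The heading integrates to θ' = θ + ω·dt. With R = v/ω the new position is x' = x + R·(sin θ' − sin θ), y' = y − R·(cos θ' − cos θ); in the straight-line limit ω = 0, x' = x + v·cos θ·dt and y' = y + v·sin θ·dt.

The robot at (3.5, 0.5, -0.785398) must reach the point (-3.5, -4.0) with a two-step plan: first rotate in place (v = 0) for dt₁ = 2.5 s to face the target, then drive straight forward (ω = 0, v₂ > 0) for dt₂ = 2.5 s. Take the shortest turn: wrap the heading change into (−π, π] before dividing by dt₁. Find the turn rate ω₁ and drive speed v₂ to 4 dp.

ω₁ = -0.7139, v₂ = 3.3287

heading to target = atan2(-4−0.5, -3.5−3.5) = -2.5703
Δθ = wrap(-2.5703 − -0.7854) = -1.7849; ω₁ = Δθ/dt₁ = -0.7139
distance = √((-3.5−3.5)² + (-4−0.5)²) = 8.3217; v₂ = distance/dt₂ = 3.3287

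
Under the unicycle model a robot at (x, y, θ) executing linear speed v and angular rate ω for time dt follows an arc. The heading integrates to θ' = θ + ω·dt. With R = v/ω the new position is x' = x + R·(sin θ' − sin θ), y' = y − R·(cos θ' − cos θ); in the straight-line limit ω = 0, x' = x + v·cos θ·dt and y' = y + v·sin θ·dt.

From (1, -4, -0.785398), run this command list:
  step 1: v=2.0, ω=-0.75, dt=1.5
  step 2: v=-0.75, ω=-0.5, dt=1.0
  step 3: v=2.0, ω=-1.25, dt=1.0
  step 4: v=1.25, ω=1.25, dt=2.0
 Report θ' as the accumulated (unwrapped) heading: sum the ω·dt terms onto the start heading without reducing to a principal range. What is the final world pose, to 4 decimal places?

(-1.2331, -7.6229, -1.1604)

step 1: θ'=-1.9104 (R=-2.6667) → pose (1.6287, -6.7739, -1.9104)
step 2: θ'=-2.4104 (R=1.5000) → pose (2.0414, -6.1570, -2.4104)
step 3: θ'=-3.6604 (R=-1.6000) → pose (0.1797, -6.3555, -3.6604)
step 4: θ'=-1.1604 (R=1.0000) → pose (-1.2331, -7.6229, -1.1604)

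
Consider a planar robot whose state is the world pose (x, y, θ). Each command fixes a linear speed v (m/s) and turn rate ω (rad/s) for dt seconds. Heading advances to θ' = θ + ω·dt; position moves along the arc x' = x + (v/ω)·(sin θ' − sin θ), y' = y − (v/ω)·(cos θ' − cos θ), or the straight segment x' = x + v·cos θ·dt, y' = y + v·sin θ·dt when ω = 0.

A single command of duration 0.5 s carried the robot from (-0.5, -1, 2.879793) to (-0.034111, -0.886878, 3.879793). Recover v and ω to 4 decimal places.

Δθ = 3.879793 − 2.879793 = 1.000000
ω = Δθ/dt = 1.000000/0.5 = 2.0000
R = Δx/(sin θ' − sin θ) = -0.5000
v = R·ω = -0.5000·2.0000 = -1.0000

v = -1.0000, ω = 2.0000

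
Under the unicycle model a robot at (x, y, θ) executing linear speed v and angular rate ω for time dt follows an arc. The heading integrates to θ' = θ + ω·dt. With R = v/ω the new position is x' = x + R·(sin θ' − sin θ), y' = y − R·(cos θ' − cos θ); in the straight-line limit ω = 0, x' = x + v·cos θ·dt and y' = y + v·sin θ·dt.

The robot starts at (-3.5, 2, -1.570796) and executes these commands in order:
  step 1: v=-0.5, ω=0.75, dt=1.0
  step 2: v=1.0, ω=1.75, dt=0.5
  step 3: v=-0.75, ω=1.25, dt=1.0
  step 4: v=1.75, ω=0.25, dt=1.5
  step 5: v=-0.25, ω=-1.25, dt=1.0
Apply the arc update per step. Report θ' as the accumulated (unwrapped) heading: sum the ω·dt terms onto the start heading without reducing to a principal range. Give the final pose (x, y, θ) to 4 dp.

(-3.6855, 4.2303, 0.4292)

step 1: θ'=-0.8208 (R=-0.6667) → pose (-3.6789, 2.4544, -0.8208)
step 2: θ'=0.0542 (R=0.5714) → pose (-3.2298, 2.2733, 0.0542)
step 3: θ'=1.3042 (R=-0.6000) → pose (-3.7761, 1.8323, 1.3042)
step 4: θ'=1.6792 (R=7.0000) → pose (-3.5699, 4.4338, 1.6792)
step 5: θ'=0.4292 (R=0.2000) → pose (-3.6855, 4.2303, 0.4292)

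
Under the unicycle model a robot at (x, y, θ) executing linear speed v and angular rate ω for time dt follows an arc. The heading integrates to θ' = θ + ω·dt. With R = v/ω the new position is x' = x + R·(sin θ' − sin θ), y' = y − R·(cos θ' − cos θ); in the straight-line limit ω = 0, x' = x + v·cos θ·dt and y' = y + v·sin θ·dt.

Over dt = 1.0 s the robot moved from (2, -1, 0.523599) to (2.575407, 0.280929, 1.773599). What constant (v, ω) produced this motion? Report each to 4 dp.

v = 1.5000, ω = 1.2500

Δθ = 1.773599 − 0.523599 = 1.250000
ω = Δθ/dt = 1.250000/1.0 = 1.2500
R = −Δy/(cos θ' − cos θ) = 1.2000
v = R·ω = 1.2000·1.2500 = 1.5000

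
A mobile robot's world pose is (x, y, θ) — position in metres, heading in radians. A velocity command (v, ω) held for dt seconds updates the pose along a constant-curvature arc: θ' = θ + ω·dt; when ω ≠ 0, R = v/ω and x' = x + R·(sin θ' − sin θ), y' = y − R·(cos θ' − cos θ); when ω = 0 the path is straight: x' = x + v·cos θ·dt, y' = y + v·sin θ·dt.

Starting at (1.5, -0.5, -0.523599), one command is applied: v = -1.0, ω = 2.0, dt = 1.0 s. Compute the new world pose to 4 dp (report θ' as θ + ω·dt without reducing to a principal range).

θ' = -0.5236 + 2.0·1.0 = 1.4764
R = v/ω = -1.0/2.0 = -0.5000
x' = 1.5 + -0.5000·(sin 1.4764 − sin -0.5236) = 0.7522
y' = -0.5 − -0.5000·(cos 1.4764 − cos -0.5236) = -0.8859

(0.7522, -0.8859, 1.4764)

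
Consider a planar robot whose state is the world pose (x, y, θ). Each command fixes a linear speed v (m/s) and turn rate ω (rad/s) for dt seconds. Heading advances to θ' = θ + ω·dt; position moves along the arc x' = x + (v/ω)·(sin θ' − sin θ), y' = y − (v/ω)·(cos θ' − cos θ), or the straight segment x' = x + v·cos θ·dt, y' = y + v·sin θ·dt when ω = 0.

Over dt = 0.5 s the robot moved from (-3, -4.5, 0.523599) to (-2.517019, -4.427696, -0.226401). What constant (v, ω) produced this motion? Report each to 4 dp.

v = 1.0000, ω = -1.5000

Δθ = -0.226401 − 0.523599 = -0.750000
ω = Δθ/dt = -0.750000/0.5 = -1.5000
R = Δx/(sin θ' − sin θ) = -0.6667
v = R·ω = -0.6667·-1.5000 = 1.0000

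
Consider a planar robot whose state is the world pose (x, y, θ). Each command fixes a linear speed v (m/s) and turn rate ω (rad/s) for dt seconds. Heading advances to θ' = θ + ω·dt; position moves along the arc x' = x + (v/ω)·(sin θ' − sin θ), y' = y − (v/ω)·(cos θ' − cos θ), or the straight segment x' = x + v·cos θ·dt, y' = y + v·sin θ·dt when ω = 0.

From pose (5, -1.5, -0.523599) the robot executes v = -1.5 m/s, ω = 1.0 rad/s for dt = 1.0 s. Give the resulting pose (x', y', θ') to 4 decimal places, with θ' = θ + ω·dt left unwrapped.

θ' = -0.5236 + 1.0·1.0 = 0.4764
R = v/ω = -1.5/1.0 = -1.5000
x' = 5 + -1.5000·(sin 0.4764 − sin -0.5236) = 3.5621
y' = -1.5 − -1.5000·(cos 0.4764 − cos -0.5236) = -1.4661

(3.5621, -1.4661, 0.4764)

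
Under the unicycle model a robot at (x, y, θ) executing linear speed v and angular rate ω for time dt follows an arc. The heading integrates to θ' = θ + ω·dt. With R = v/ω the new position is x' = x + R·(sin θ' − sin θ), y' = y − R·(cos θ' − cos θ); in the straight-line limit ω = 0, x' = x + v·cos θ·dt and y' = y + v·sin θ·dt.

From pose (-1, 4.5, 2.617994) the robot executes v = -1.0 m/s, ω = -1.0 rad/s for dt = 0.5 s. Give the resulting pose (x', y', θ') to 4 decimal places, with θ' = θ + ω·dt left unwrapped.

(-0.6460, 4.1543, 2.1180)

θ' = 2.6180 + -1.0·0.5 = 2.1180
R = v/ω = -1.0/-1.0 = 1.0000
x' = -1 + 1.0000·(sin 2.1180 − sin 2.6180) = -0.6460
y' = 4.5 − 1.0000·(cos 2.1180 − cos 2.6180) = 4.1543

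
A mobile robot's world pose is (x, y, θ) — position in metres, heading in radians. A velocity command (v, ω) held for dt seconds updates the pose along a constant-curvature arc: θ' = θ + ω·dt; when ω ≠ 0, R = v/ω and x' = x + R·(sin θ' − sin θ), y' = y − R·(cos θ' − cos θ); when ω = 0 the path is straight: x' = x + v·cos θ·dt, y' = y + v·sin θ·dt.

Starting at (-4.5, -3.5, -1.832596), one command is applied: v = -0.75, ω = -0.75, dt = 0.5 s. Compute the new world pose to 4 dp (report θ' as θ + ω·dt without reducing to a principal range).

θ' = -1.8326 + -0.75·0.5 = -2.2076
R = v/ω = -0.75/-0.75 = 1.0000
x' = -4.5 + 1.0000·(sin -2.2076 − sin -1.8326) = -4.3381
y' = -3.5 − 1.0000·(cos -2.2076 − cos -1.8326) = -3.1642

(-4.3381, -3.1642, -2.2076)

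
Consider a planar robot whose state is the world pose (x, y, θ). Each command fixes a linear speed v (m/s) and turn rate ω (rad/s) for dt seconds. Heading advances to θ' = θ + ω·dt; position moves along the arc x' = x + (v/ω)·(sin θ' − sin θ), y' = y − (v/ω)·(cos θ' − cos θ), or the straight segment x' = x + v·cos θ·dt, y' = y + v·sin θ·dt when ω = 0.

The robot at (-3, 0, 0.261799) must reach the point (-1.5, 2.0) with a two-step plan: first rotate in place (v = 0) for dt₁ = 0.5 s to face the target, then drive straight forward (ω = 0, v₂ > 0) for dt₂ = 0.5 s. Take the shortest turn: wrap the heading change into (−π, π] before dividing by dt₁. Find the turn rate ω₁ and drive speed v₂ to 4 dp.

heading to target = atan2(2−0, -1.5−-3) = 0.9273
Δθ = wrap(0.9273 − 0.2618) = 0.6655; ω₁ = Δθ/dt₁ = 1.3310
distance = √((-1.5−-3)² + (2−0)²) = 2.5000; v₂ = distance/dt₂ = 5.0000

ω₁ = 1.3310, v₂ = 5.0000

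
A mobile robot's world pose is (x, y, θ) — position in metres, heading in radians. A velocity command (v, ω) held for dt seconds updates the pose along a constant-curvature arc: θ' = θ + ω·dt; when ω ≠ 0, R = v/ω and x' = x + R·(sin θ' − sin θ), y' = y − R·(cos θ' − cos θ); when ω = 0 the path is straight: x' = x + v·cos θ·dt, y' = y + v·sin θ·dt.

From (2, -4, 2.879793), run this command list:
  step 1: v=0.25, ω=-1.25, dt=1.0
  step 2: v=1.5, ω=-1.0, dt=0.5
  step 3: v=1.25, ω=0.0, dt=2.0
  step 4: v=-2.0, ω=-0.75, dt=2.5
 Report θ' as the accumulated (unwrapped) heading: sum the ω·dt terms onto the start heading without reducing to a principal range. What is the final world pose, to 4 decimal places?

(-1.1597, -1.6507, -0.7452)

step 1: θ'=1.6298 (R=-0.2000) → pose (1.8521, -3.8186, 1.6298)
step 2: θ'=1.1298 (R=-1.5000) → pose (1.9930, -3.0899, 1.1298)
step 3: θ'=1.1298 (straight) → pose (3.0601, -0.8291, 1.1298)
step 4: θ'=-0.7452 (R=2.6667) → pose (-1.1597, -1.6507, -0.7452)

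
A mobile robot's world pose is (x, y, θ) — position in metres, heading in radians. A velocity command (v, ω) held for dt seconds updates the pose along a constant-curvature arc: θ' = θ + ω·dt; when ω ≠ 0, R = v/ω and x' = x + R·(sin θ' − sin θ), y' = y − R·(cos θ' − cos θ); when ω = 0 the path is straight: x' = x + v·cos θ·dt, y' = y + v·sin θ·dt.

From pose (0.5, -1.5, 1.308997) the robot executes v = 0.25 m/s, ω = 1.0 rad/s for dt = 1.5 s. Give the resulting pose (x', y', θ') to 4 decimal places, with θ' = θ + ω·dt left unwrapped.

(0.3401, -1.1990, 2.8090)

θ' = 1.3090 + 1.0·1.5 = 2.8090
R = v/ω = 0.25/1.0 = 0.2500
x' = 0.5 + 0.2500·(sin 2.8090 − sin 1.3090) = 0.3401
y' = -1.5 − 0.2500·(cos 2.8090 − cos 1.3090) = -1.1990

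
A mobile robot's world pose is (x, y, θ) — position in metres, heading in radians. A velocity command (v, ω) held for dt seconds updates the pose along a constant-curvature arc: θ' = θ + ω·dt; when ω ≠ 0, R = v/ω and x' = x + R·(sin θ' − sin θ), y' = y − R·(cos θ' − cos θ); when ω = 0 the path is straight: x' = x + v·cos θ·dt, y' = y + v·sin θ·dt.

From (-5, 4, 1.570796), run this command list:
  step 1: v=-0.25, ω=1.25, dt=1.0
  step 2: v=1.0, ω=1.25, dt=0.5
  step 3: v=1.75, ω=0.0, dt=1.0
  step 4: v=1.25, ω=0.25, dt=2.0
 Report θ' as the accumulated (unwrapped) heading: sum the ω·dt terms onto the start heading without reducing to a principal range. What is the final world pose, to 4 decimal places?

step 1: θ'=2.8208 (R=-0.2000) → pose (-4.8631, 3.8102, 2.8208)
step 2: θ'=3.4458 (R=0.8000) → pose (-5.3549, 3.8143, 3.4458)
step 3: θ'=3.4458 (straight) → pose (-7.0246, 3.2901, 3.4458)
step 4: θ'=3.9458 (R=5.0000) → pose (-9.1283, 1.9881, 3.9458)

(-9.1283, 1.9881, 3.9458)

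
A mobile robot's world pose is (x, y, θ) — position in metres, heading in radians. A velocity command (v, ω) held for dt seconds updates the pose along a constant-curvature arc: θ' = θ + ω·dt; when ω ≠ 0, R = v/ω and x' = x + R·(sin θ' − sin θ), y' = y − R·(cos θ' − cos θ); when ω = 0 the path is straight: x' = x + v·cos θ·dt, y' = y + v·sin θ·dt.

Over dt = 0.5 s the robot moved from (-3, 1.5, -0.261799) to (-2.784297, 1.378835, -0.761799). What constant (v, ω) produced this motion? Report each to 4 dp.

Δθ = -0.761799 − -0.261799 = -0.500000
ω = Δθ/dt = -0.500000/0.5 = -1.0000
R = Δx/(sin θ' − sin θ) = -0.5000
v = R·ω = -0.5000·-1.0000 = 0.5000

v = 0.5000, ω = -1.0000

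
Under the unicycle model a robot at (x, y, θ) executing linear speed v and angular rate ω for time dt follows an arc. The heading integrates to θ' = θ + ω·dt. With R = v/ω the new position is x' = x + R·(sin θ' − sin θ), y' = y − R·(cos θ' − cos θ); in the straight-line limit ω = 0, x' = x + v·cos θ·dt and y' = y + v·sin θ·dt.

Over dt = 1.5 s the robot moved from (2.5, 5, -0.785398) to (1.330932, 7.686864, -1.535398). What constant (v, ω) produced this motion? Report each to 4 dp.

Δθ = -1.535398 − -0.785398 = -0.750000
ω = Δθ/dt = -0.750000/1.5 = -0.5000
R = −Δy/(cos θ' − cos θ) = 4.0000
v = R·ω = 4.0000·-0.5000 = -2.0000

v = -2.0000, ω = -0.5000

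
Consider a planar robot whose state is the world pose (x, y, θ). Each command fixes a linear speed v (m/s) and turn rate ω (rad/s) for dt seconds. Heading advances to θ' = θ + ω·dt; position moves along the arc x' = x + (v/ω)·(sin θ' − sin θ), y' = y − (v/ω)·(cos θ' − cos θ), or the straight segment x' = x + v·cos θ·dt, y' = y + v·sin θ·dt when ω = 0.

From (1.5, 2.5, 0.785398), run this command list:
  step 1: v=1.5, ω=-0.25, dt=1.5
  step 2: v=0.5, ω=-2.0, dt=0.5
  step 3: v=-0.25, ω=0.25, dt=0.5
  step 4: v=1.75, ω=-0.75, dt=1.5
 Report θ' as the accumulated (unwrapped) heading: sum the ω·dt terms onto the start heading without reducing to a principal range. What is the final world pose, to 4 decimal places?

step 1: θ'=0.4104 (R=-6.0000) → pose (3.3488, 3.7591, 0.4104)
step 2: θ'=-0.5896 (R=-0.2500) → pose (3.5875, 3.7377, -0.5896)
step 3: θ'=-0.4646 (R=-1.0000) → pose (3.4796, 3.8005, -0.4646)
step 4: θ'=-1.5896 (R=-2.3333) → pose (4.7670, 1.6706, -1.5896)

(4.7670, 1.6706, -1.5896)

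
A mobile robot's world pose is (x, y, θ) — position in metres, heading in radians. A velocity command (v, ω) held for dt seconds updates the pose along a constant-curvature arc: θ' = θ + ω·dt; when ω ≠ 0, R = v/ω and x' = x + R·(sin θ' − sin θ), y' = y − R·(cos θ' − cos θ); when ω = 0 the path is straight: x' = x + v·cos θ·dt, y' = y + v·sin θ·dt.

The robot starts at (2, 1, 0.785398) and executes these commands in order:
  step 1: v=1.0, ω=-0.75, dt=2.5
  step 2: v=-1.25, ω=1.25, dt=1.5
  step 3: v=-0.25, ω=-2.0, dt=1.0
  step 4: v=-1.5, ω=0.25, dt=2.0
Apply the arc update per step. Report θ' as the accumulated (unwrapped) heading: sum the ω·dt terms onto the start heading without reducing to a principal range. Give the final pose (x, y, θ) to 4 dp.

(0.6342, 3.4032, -0.7146)

step 1: θ'=-1.0896 (R=-1.3333) → pose (4.1247, 0.6743, -1.0896)
step 2: θ'=0.7854 (R=-1.0000) → pose (2.5312, 0.9186, 0.7854)
step 3: θ'=-1.2146 (R=0.1250) → pose (2.3256, 0.9634, -1.2146)
step 4: θ'=-0.7146 (R=-6.0000) → pose (0.6342, 3.4032, -0.7146)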